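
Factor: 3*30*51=2^1*3^3*5^1*17^1 =4590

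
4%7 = 4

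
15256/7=2179 + 3/7 = 2179.43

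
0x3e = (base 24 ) 2e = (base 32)1U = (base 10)62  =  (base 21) 2k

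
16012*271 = 4339252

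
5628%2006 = 1616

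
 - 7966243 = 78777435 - 86743678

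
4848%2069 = 710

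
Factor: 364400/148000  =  911/370 = 2^(  -  1)*5^( - 1)*37^( - 1)*911^1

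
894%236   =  186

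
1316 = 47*28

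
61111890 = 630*97003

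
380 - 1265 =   -  885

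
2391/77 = 31 + 4/77 = 31.05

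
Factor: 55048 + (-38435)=16613 = 37^1*449^1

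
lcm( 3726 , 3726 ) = 3726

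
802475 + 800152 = 1602627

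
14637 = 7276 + 7361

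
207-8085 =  - 7878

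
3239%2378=861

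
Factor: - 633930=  - 2^1*3^1*5^1 * 11^1*17^1*113^1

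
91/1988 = 13/284 = 0.05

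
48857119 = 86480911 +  - 37623792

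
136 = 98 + 38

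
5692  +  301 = 5993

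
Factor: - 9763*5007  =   - 48883341 = - 3^1*13^1*751^1 *1669^1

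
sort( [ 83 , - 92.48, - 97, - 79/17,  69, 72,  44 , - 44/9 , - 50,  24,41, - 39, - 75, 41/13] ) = [-97 , - 92.48, - 75, - 50, - 39, - 44/9, - 79/17, 41/13,24, 41, 44, 69,72,  83]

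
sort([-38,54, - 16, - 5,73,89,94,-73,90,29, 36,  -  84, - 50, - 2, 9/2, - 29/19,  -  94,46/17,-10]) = [- 94, - 84, - 73, - 50,  -  38, - 16, -10 ,  -  5, - 2,- 29/19,46/17, 9/2,29 , 36,54,73,89, 90,94]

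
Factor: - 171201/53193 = -383/119= - 7^( - 1) * 17^( - 1)*383^1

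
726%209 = 99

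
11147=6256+4891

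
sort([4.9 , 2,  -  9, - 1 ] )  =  [-9, -1, 2,  4.9 ] 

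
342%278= 64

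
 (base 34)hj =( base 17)212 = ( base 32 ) il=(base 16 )255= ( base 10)597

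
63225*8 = 505800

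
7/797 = 7/797 =0.01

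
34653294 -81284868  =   - 46631574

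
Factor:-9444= - 2^2*3^1 *787^1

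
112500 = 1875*60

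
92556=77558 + 14998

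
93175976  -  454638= 92721338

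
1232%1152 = 80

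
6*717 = 4302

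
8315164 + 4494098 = 12809262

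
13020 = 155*84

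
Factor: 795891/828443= 3^1* 7^( - 2 )*11^ ( - 1 )*19^1 * 29^( - 1 ) * 53^(  -  1) * 13963^1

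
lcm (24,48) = 48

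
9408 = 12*784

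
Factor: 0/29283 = 0 = 0^1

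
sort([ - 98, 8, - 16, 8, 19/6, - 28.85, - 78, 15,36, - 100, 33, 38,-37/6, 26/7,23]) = [ - 100, - 98, - 78, - 28.85,-16,- 37/6,  19/6,26/7, 8,8, 15,23, 33, 36, 38]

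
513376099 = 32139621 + 481236478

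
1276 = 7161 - 5885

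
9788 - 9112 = 676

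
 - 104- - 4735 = 4631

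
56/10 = 28/5  =  5.60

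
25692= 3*8564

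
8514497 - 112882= 8401615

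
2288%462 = 440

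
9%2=1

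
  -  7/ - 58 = 7/58 =0.12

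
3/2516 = 3/2516 =0.00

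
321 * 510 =163710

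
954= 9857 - 8903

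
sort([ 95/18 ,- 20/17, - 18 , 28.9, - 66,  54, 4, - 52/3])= [ - 66,- 18, - 52/3, - 20/17,4, 95/18, 28.9, 54 ] 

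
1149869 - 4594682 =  - 3444813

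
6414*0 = 0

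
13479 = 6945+6534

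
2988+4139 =7127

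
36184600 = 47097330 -10912730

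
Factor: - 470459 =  - 11^1*19^1*2251^1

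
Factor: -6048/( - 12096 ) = 1/2=2^( - 1) 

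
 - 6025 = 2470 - 8495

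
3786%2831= 955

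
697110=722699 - 25589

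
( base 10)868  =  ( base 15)3CD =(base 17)301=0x364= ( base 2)1101100100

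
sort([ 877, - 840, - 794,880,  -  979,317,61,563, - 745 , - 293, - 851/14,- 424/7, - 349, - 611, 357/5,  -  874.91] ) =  [ - 979, - 874.91, - 840, - 794, - 745,-611,-349, - 293, - 851/14, -424/7,61, 357/5,317, 563,877,880]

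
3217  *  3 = 9651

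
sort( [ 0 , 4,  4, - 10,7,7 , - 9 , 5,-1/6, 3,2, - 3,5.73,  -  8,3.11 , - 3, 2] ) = [ - 10, - 9, - 8, - 3,  -  3, - 1/6, 0, 2,2, 3,  3.11,4,4,5,  5.73 , 7,7] 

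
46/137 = 46/137=0.34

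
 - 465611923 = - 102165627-363446296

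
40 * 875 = 35000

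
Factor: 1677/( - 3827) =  - 3^1*13^1*89^( - 1 ) = -  39/89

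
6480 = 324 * 20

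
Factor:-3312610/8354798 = - 1656305/4177399= - 5^1 * 7^1*37^1*1279^1*1753^(-1)*2383^( - 1)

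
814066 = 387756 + 426310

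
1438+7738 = 9176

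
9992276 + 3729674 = 13721950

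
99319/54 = 99319/54 = 1839.24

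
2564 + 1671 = 4235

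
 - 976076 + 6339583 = 5363507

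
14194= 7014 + 7180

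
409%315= 94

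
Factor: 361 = 19^2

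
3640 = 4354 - 714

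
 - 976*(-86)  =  83936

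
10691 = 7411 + 3280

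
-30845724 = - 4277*7212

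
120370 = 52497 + 67873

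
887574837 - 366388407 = 521186430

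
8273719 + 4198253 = 12471972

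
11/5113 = 11/5113 = 0.00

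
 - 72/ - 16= 9/2 = 4.50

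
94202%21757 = 7174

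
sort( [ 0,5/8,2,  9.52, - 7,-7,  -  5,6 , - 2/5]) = [-7, - 7,-5, - 2/5,0,5/8,2 , 6, 9.52 ] 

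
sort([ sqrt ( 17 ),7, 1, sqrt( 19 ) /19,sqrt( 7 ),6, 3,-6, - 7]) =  [ - 7, -6, sqrt (19)/19 , 1,sqrt( 7), 3,sqrt(17), 6, 7 ]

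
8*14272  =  114176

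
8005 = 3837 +4168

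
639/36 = 17 + 3/4 = 17.75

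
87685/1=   87685 = 87685.00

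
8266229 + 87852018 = 96118247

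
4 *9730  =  38920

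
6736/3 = 6736/3 = 2245.33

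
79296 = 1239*64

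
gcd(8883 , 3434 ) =1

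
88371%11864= 5323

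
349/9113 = 349/9113 = 0.04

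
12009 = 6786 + 5223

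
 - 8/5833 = -8/5833 = - 0.00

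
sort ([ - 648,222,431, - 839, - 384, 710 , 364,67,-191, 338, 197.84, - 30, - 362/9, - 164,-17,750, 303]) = [ - 839,  -  648 , - 384, - 191, - 164, - 362/9, - 30, - 17,67 , 197.84, 222, 303, 338, 364, 431 , 710, 750]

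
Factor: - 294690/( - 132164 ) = 2^ (-1)*3^1*5^1*11^1*37^(- 1 ) = 165/74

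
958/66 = 479/33 = 14.52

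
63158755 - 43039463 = 20119292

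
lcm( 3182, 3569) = 264106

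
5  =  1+4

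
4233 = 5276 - 1043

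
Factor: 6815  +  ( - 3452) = 3363 =3^1*19^1*59^1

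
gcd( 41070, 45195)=15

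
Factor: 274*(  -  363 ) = -99462=-  2^1 * 3^1*11^2*137^1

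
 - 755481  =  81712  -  837193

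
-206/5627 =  - 206/5627 =- 0.04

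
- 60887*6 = -365322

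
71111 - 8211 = 62900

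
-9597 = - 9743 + 146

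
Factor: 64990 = 2^1 * 5^1*67^1*97^1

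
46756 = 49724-2968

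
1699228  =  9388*181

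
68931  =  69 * 999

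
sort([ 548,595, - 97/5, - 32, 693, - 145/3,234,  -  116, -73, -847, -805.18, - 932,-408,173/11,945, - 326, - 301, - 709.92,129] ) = [-932,-847, - 805.18, - 709.92, - 408,  -  326,-301, - 116, - 73,  -  145/3, - 32, - 97/5,  173/11,129,  234, 548, 595,693,945]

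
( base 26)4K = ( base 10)124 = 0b1111100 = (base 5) 444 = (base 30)44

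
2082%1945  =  137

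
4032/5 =4032/5 = 806.40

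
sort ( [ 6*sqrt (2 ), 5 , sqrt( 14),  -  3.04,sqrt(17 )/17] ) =[ - 3.04, sqrt( 17)/17,sqrt(14), 5 , 6 * sqrt( 2 )] 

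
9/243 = 1/27  =  0.04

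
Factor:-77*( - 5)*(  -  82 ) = -31570  =  -2^1 * 5^1 * 7^1*11^1 *41^1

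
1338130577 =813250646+524879931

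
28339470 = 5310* 5337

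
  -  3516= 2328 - 5844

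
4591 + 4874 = 9465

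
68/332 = 17/83 = 0.20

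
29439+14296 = 43735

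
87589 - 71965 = 15624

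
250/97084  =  125/48542 = 0.00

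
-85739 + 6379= - 79360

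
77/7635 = 77/7635 = 0.01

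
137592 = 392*351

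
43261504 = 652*66352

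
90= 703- 613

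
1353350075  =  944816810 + 408533265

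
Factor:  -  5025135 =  - 3^1*5^1 * 335009^1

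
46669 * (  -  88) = -4106872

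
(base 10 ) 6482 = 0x1952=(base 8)14522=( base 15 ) 1dc2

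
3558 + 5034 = 8592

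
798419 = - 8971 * (- 89 )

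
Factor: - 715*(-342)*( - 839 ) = -205160670 = -  2^1*3^2 * 5^1 * 11^1 * 13^1*19^1*839^1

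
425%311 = 114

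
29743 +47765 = 77508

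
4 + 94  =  98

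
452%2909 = 452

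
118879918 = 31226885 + 87653033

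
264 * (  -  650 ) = -171600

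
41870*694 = 29057780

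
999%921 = 78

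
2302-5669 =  - 3367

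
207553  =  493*421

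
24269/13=1866 + 11/13 = 1866.85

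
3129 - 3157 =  - 28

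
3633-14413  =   - 10780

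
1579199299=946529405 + 632669894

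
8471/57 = 148 + 35/57 = 148.61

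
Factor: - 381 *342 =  - 130302 = - 2^1*3^3*19^1 * 127^1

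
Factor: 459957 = 3^1*153319^1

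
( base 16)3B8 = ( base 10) 952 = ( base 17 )350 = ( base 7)2530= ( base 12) 674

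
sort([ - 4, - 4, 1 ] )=[  -  4, - 4, 1] 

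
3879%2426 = 1453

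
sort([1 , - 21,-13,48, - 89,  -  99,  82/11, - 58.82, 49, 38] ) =[ - 99, - 89 ,-58.82 , -21, - 13, 1, 82/11,38, 48,49]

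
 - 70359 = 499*( - 141)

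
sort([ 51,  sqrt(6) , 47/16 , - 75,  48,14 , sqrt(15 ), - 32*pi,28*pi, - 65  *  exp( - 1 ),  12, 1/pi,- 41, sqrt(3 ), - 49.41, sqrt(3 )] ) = [ - 32*pi, - 75,  -  49.41,-41,-65 * exp ( - 1 ), 1/pi, sqrt( 3)  ,  sqrt( 3),sqrt ( 6), 47/16 , sqrt(15),  12, 14,48,51, 28*pi ]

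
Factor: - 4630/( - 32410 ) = 7^( - 1 ) = 1/7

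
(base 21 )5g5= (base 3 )10111022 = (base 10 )2546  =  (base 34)26u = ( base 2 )100111110010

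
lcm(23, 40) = 920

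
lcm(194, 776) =776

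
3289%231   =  55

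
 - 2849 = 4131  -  6980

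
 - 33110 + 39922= 6812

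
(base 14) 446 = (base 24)1b6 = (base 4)31032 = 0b1101001110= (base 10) 846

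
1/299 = 1/299 = 0.00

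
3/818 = 3/818 = 0.00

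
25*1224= 30600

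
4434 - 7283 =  - 2849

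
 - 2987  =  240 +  - 3227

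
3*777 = 2331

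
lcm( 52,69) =3588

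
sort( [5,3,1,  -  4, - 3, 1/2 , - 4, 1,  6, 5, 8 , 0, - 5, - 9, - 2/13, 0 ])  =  [ - 9, - 5 ,-4, - 4, - 3, - 2/13, 0 , 0,1/2, 1,  1 , 3 , 5, 5,6 , 8]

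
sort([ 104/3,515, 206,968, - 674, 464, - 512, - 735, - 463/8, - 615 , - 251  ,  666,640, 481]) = [-735,-674, - 615, - 512, -251, -463/8,104/3, 206,  464, 481,515,640,666, 968]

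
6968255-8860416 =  - 1892161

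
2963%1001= 961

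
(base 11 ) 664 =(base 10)796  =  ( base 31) pl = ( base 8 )1434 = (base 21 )1GJ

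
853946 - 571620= 282326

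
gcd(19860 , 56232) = 12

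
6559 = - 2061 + 8620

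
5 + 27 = 32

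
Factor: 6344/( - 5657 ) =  - 2^3 * 13^1*61^1*5657^ ( - 1 ) 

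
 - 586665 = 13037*(-45 ) 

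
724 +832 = 1556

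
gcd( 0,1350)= 1350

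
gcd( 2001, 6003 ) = 2001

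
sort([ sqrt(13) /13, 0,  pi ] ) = [ 0,  sqrt(13 )/13,  pi]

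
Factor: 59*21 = 1239 = 3^1*7^1*59^1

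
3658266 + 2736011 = 6394277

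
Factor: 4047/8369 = 3^1*19^1 * 71^1*8369^( -1)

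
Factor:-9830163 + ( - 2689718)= - 12519881 =- 11^1 * 1138171^1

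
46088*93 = 4286184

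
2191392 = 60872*36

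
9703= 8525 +1178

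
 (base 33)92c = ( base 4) 2122113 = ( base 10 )9879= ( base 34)8IJ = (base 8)23227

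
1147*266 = 305102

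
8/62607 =8/62607 =0.00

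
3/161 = 3/161 = 0.02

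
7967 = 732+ 7235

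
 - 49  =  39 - 88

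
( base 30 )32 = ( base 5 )332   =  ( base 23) 40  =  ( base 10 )92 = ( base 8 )134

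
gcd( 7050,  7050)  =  7050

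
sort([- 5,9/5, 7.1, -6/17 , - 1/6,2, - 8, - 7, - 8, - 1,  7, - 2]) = [ - 8,  -  8,  -  7, - 5, - 2,- 1,  -  6/17, - 1/6,  9/5,  2, 7, 7.1]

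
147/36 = 4 + 1/12= 4.08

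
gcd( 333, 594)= 9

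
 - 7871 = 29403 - 37274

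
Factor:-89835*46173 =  - 4147951455 = - 3^2*5^1*53^1*113^1 * 15391^1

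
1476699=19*77721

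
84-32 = 52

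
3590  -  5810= -2220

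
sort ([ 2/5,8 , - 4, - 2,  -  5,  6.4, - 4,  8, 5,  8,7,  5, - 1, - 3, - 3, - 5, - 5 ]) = [ - 5 , - 5, -5, - 4,-4, - 3 , - 3, - 2, - 1,2/5 , 5, 5, 6.4, 7,  8,  8 , 8] 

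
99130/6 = 16521  +  2/3 = 16521.67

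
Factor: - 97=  - 97^1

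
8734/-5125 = - 2+1516/5125 = -1.70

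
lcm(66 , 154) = 462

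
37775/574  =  37775/574 = 65.81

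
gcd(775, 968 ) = 1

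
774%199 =177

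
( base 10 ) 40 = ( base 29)1b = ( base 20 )20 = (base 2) 101000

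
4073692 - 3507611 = 566081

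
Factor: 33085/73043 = 5^1*13^1 * 509^1 * 73043^ (- 1)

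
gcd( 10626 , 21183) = 69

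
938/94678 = 469/47339 = 0.01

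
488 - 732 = -244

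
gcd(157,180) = 1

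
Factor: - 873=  - 3^2*97^1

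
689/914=689/914  =  0.75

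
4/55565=4/55565 = 0.00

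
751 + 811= 1562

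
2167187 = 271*7997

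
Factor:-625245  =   - 3^1*5^1*73^1*571^1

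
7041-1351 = 5690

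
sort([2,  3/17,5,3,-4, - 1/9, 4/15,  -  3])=[ - 4, - 3, - 1/9 , 3/17, 4/15, 2,3 , 5]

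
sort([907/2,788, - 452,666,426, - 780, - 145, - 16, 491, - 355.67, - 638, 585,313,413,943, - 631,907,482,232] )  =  [ - 780,-638, - 631,- 452, -355.67, - 145, - 16,232, 313,413,426, 907/2,482,  491 , 585,666,788,907 , 943] 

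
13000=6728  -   - 6272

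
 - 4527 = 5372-9899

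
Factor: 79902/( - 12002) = - 3^2 * 17^( - 1 )*  23^1*193^1 * 353^( - 1 ) = - 39951/6001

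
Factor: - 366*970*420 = - 2^4*3^2*5^2 * 7^1*61^1*97^1= -  149108400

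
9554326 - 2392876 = 7161450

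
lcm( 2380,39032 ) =195160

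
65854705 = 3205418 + 62649287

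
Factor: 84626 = 2^1 * 17^1*19^1 *131^1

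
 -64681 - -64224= - 457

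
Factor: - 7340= - 2^2*5^1*367^1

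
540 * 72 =38880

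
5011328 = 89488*56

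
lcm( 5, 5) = 5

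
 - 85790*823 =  - 70605170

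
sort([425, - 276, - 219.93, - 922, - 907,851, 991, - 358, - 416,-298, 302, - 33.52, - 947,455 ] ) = [-947, - 922,-907,-416 , - 358, - 298, - 276,-219.93, - 33.52, 302,425, 455, 851,991 ] 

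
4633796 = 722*6418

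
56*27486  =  1539216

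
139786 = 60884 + 78902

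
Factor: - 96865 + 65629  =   - 2^2*3^1*19^1*137^1  =  - 31236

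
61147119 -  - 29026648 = 90173767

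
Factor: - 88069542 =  - 2^1 * 3^1*11^1 * 151^1*8837^1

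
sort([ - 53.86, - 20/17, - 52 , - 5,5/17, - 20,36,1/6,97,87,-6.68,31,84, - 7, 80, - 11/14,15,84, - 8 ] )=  [ - 53.86, - 52, - 20, - 8, - 7,  -  6.68, - 5, - 20/17, - 11/14,  1/6,5/17,15, 31,36 , 80, 84, 84,87,97]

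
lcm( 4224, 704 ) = 4224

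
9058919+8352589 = 17411508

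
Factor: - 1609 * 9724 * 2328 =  - 36423692448 = - 2^5 *3^1  *11^1 * 13^1*17^1*97^1*1609^1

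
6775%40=15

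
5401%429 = 253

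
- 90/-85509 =10/9501 = 0.00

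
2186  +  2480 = 4666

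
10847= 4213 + 6634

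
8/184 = 1/23 = 0.04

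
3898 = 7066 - 3168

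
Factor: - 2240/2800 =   -  2^2 * 5^ (-1 ) = - 4/5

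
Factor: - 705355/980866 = - 2^( - 1)*5^1*7^2*17^( - 2) * 1697^( - 1)*2879^1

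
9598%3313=2972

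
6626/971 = 6 + 800/971=6.82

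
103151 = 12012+91139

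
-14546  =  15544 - 30090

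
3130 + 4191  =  7321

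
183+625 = 808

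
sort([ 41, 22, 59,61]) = [ 22,41, 59, 61] 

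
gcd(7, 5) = 1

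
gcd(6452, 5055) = 1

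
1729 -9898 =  - 8169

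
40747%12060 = 4567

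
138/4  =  69/2 = 34.50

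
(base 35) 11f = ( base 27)1k6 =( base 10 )1275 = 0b10011111011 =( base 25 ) 210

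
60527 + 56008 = 116535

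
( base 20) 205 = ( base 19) 247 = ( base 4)30211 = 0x325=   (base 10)805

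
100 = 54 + 46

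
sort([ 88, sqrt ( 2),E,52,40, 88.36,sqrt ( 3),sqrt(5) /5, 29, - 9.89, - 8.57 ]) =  [-9.89,-8.57,sqrt(5)/5,sqrt(2 ) , sqrt(3 ),E, 29,40,52 , 88, 88.36]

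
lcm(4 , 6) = 12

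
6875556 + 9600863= 16476419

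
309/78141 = 103/26047=0.00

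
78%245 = 78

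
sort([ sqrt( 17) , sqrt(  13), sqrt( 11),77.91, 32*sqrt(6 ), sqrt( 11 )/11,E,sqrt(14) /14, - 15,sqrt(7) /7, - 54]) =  [-54, - 15, sqrt (14 )/14,sqrt ( 11)/11,sqrt ( 7 ) /7,E , sqrt(11 ),sqrt( 13 ),sqrt(17),  77.91, 32  *  sqrt(6)]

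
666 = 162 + 504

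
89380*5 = 446900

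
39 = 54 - 15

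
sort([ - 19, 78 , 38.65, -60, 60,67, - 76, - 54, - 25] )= [-76, - 60,-54, -25, - 19 , 38.65, 60,67,78 ]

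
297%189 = 108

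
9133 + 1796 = 10929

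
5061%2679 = 2382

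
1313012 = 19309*68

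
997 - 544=453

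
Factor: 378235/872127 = 3^ ( - 5)*5^1*11^1*13^1*23^2*37^( - 1) * 97^( - 1) 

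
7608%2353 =549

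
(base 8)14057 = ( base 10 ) 6191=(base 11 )4719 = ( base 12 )36BB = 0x182F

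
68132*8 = 545056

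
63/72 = 7/8 = 0.88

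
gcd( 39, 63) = 3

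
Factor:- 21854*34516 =-2^3  *  7^2 * 223^1* 8629^1  =  -754312664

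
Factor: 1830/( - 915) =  - 2^1 = - 2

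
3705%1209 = 78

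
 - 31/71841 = -1 + 71810/71841 = -0.00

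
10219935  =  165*61939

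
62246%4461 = 4253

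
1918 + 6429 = 8347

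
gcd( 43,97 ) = 1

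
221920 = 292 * 760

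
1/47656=1/47656  =  0.00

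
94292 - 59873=34419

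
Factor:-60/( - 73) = 2^2*3^1*5^1*73^( - 1)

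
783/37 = 783/37 = 21.16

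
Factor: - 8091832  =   - 2^3  *  7^1*144497^1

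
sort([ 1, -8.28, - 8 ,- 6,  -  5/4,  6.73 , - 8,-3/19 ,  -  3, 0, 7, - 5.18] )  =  [ - 8.28, - 8, - 8, - 6, -5.18, - 3,-5/4, - 3/19, 0, 1,6.73,7]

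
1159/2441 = 1159/2441 = 0.47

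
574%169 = 67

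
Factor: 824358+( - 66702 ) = 757656 = 2^3*3^2*17^1* 619^1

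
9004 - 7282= 1722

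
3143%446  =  21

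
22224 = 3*7408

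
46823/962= 46823/962  =  48.67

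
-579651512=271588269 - 851239781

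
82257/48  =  27419/16 = 1713.69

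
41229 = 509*81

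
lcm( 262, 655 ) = 1310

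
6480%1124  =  860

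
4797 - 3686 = 1111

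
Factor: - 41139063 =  - 3^3*7^1*217667^1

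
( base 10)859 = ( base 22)1h1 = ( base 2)1101011011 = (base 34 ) p9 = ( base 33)Q1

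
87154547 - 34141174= 53013373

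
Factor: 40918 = 2^1*41^1*499^1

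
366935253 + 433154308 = 800089561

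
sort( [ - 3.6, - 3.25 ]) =[ - 3.6,  -  3.25]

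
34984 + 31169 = 66153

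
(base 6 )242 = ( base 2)1100010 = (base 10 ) 98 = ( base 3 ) 10122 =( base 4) 1202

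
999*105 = 104895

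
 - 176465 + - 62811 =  - 239276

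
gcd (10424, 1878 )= 2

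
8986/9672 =4493/4836= 0.93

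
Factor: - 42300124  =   - 2^2 * 10575031^1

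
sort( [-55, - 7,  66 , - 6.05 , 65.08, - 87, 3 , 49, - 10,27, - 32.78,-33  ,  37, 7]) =[ - 87, - 55, - 33, - 32.78, - 10, - 7, - 6.05,3, 7,27, 37 , 49,  65.08, 66 ]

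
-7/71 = - 1+64/71= - 0.10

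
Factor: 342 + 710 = 1052 = 2^2*263^1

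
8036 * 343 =2756348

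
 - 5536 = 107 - 5643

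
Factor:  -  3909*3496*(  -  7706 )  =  2^4*3^1 * 19^1*23^1*1303^1*3853^1=   105309147984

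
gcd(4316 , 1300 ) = 52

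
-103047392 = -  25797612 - 77249780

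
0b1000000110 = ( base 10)518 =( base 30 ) h8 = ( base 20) 15i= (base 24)le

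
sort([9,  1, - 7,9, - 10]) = [-10,  -  7,1,9, 9 ] 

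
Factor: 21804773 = 643^1*33911^1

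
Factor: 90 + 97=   187 = 11^1 * 17^1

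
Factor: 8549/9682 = 83/94 = 2^ ( - 1) * 47^ ( - 1)*83^1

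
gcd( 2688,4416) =192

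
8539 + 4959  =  13498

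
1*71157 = 71157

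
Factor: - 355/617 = -5^1 *71^1* 617^(  -  1) 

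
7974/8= 996 + 3/4= 996.75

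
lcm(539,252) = 19404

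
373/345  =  1 + 28/345 = 1.08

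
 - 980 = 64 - 1044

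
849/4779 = 283/1593 = 0.18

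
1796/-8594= - 898/4297  =  - 0.21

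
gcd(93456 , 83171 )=11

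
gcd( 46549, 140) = 1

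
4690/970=469/97 = 4.84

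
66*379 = 25014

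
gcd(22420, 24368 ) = 4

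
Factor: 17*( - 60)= - 2^2*3^1*5^1*17^1 = - 1020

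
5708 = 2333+3375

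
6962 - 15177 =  - 8215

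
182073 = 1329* 137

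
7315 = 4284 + 3031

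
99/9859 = 99/9859 = 0.01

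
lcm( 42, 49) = 294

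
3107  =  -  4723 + 7830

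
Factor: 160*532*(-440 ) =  - 37452800 = -2^10*5^2*7^1*11^1*19^1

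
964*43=41452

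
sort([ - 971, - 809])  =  [ - 971, - 809 ]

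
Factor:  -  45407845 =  - 5^1*7^1*1297367^1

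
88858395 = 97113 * 915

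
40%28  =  12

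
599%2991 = 599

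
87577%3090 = 1057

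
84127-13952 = 70175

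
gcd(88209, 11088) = 99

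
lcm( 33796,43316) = 3075436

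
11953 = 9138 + 2815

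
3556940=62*57370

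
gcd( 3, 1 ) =1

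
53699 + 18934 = 72633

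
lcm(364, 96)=8736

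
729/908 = 729/908 = 0.80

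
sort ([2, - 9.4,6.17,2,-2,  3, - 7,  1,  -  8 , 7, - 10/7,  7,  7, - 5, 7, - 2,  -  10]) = [ - 10, - 9.4, - 8,-7, - 5 , - 2, - 2, - 10/7, 1, 2,2,  3 , 6.17,  7, 7,7, 7 ] 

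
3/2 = 3/2 = 1.50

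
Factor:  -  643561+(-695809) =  -2^1*5^1 * 151^1* 887^1 = - 1339370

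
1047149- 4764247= - 3717098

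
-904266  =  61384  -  965650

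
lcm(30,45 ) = 90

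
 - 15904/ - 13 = 15904/13 =1223.38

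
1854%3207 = 1854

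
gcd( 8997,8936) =1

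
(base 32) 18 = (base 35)15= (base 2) 101000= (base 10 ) 40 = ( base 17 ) 26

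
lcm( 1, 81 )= 81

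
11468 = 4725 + 6743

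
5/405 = 1/81 = 0.01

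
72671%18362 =17585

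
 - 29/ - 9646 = 29/9646 =0.00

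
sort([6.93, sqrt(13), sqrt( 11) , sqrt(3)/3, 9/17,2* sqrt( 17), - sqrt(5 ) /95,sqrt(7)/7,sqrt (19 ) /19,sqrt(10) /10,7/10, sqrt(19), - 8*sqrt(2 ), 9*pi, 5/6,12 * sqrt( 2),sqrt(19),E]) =[- 8 *sqrt( 2), - sqrt(5)/95,sqrt(19)/19, sqrt( 10) /10,sqrt(7 )/7,9/17 , sqrt( 3)/3, 7/10,5/6, E,sqrt(11), sqrt(13 ),sqrt(19 ), sqrt(19 ), 6.93, 2*sqrt(17 ),12*sqrt( 2),9 * pi] 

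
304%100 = 4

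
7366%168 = 142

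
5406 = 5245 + 161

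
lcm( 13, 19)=247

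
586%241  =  104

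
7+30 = 37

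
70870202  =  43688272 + 27181930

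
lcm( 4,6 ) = 12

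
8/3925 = 8/3925 = 0.00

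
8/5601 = 8/5601 = 0.00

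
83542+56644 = 140186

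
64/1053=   64/1053 = 0.06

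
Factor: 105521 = 13^1*8117^1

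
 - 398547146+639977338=241430192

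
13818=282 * 49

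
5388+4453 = 9841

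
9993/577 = 9993/577 = 17.32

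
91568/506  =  45784/253  =  180.96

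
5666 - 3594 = 2072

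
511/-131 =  - 511/131 = -  3.90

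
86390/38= 2273 + 8/19 = 2273.42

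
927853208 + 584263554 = 1512116762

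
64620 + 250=64870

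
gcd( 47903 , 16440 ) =1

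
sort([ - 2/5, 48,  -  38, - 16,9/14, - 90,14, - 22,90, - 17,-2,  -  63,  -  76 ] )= [ - 90, - 76,-63  , - 38, - 22, - 17,-16, - 2,  -  2/5,9/14,14,48,  90]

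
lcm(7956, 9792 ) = 127296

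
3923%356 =7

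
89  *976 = 86864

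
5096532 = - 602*( - 8466 ) 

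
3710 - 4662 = -952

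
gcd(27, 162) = 27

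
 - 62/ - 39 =1  +  23/39 = 1.59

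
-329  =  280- 609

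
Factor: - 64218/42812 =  - 3/2= - 2^(-1 )*3^1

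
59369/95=59369/95 = 624.94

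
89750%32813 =24124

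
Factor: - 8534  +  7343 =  - 1191 =- 3^1*397^1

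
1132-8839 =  - 7707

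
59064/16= 3691+1/2=3691.50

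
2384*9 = 21456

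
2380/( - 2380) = - 1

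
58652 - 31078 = 27574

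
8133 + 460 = 8593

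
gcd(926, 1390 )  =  2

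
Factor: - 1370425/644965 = -274085/128993 = -5^1*7^1 * 41^1*191^1*128993^( - 1)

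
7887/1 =7887 =7887.00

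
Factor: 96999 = 3^1*7^1*31^1*149^1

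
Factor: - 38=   -  2^1 *19^1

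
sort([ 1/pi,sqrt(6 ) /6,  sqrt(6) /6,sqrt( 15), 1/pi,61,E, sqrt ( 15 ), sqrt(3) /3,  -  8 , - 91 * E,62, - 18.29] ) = [-91 * E, - 18.29,-8,1/pi,1/pi,sqrt(6) /6,sqrt(6)/6  ,  sqrt(3)/3,E,  sqrt(15),sqrt( 15 ), 61,62]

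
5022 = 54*93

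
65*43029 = 2796885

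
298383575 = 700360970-401977395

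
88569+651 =89220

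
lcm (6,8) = 24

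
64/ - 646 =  - 1+ 291/323 = - 0.10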